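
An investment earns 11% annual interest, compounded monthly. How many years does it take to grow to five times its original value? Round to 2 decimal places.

14.70 years

(1 + 0.00916667)^(12t) = 5.
12t = ln 5 / ln(1 + 0.00916667) ≈ 1.6094/0.00912491 ≈ 176.3785.
t ≈ 14.6982.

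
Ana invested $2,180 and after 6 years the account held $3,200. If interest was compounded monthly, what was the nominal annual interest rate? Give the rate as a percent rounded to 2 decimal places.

6.41%

The 72-period growth factor is 3,200/2,180 = 1.46789.
r/12 = 1.46789^(1/72) − 1 ≈ 0.00534515, so r ≈ 12·0.00534515 = 6.41418%.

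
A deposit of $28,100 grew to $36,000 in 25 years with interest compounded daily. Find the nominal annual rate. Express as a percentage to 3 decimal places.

(1 + r/365)^9125 = 36,000/28,100 = 1.28114.
1 + r/365 = 1.28114^(1/9125) ≈ 1.000027, so r/365 ≈ 0.000027151.
r ≈ 365·0.000027151 = 0.99101%.

0.991%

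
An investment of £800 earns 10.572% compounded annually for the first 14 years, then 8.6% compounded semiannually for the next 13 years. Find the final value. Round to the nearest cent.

£9,761.45

After 14 years at 10.572%: 800 × 4.08349766 ≈ 3,266.7981.
Then 13 years at 8.6%: 3,266.7981 × 2.988078613 ≈ 9,761.4496.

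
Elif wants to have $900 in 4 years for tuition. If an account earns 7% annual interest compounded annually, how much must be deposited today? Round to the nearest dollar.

$687

Annual rate = 7% = 0.07; 4 periods.
P = 900/(1 + 0.07)^4 ≈ 900/1.31079601 ≈ 686.6057.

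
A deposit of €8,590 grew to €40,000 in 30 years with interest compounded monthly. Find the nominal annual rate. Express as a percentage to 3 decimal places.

5.139%

The 360-period growth factor is 40,000/8,590 = 4.65658.
r/12 = 4.65658^(1/360) − 1 ≈ 0.00428214, so r ≈ 12·0.00428214 = 5.13857%.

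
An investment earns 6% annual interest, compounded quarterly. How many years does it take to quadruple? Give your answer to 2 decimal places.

(1 + 0.015)^(4t) = 4.
4t = ln 4 / ln(1 + 0.015) ≈ 1.3863/0.0148886 ≈ 93.1111.
t ≈ 23.2778.

23.28 years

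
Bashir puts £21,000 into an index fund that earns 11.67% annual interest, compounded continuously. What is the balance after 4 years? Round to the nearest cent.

A = P·e^(rt) = 21,000·e^(0.1167·4) = 21,000·e^0.4668.
e^0.4668 ≈ 1.594882395, so A ≈ 33,492.5303.

£33,492.53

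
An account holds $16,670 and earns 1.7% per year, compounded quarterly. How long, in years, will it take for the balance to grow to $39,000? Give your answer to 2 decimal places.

50.10 years

(1 + 0.00425)^(4t) = 39,000/16,670 = 2.3395.
4t·ln(1 + 0.00425) = ln(2.3395); 4t = 0.84995/0.00424099 ≈ 200.4131.
t ≈ 50.1033 years.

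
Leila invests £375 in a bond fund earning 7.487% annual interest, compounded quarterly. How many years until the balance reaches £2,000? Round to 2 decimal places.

We need (1 + 0.0187175)^(4t) = 5.3333, so 4t = ln 5.3333 / ln 1.018717 ≈ 90.2682.
t ≈ 90.2682/4 = 22.5670 years.

22.57 years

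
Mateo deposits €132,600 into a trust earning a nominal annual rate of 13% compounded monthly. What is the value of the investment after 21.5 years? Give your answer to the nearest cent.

€2,137,315.66

Growth factor = (1 + 0.13/12)^258 ≈ 16.11851928892.
A ≈ 132,600 × 16.11851928892 ≈ 2,137,315.6577.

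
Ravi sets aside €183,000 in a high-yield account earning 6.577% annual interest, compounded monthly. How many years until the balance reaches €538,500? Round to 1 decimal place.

(1 + 0.00548083)^(12t) = 538,500/183,000 = 2.9426.
12t·ln(1 + 0.00548083) = ln(2.9426); 12t = 1.0793/0.00546587 ≈ 197.4620.
t ≈ 16.4552 years.

16.5 years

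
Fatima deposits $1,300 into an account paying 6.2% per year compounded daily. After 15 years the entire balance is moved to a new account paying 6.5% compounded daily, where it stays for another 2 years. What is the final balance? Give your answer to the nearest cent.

$3,751.94

After 15 years at 6.2%: 1,300 × 2.534309017 ≈ 3,294.6017.
Then 2 years at 6.5%: 3,294.6017 × 1.138815203 ≈ 3,751.9425.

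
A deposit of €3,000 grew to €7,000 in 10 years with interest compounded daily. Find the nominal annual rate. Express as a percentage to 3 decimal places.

8.474%

The 3650-period growth factor is 7,000/3,000 = 2.33333.
r/365 = 2.33333^(1/3650) − 1 ≈ 0.000232163, so r ≈ 365·0.000232163 = 8.47396%.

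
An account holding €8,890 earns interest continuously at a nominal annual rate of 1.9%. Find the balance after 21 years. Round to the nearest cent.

A = P·e^(rt) = 8,890·e^(0.019·21) = 8,890·e^0.399.
e^0.399 ≈ 1.4903336186, so A ≈ 13,249.0659.

€13,249.07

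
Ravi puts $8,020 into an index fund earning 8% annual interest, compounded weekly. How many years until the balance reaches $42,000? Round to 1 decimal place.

20.7 years

We need (1 + 0.00153846)^(52t) = 5.2369, so 52t = ln 5.2369 / ln 1.001538 ≈ 1077.0529.
t ≈ 1077.0529/52 = 20.7126 years.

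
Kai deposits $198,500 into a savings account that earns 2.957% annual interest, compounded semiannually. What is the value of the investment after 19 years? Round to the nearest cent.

Growth factor = (1 + 0.014785)^38 ≈ 1.74668055514.
A ≈ 198,500 × 1.74668055514 ≈ 346,716.0902.

$346,716.09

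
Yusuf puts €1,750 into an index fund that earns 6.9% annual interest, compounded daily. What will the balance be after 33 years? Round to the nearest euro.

Growth factor = (1 + 0.069/365)^12045 ≈ 9.7452969432.
A ≈ 1,750 × 9.7452969432 ≈ 17,054.2697.

€17,054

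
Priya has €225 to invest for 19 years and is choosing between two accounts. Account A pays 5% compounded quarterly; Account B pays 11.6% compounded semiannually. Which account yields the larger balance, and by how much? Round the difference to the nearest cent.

Account B, by €1,338.70

A: (1 + 0.0125)^76 ≈ 2.5705285, so 225 × 2.5705285 ≈ 578.3689.
B: (1 + 0.058)^38 ≈ 8.520309535, so 225 × 8.520309535 ≈ 1,917.0696.
Difference ≈ 1,338.7007 in favor of B.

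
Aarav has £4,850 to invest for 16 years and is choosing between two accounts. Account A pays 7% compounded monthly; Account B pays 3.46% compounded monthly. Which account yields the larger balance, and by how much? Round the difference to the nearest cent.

A: (1 + 0.07/12)^192 ≈ 3.0548973204, so 4,850 × 3.0548973204 ≈ 14,816.2520.
B: (1 + 0.0346/12)^192 ≈ 1.738118879, so 4,850 × 1.738118879 ≈ 8,429.8766.
Difference ≈ 6,386.3754 in favor of A.

Account A, by £6,386.38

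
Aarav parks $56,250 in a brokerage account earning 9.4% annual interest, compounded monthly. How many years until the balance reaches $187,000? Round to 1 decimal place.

(1 + 0.00783333)^(12t) = 187,000/56,250 = 3.3244.
12t·ln(1 + 0.00783333) = ln(3.3244); 12t = 1.2013/0.00780281 ≈ 153.9576.
t ≈ 12.8298 years.

12.8 years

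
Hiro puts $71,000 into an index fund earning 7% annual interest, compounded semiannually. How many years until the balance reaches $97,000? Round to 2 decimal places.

(1 + 0.035)^(2t) = 97,000/71,000 = 1.3662.
2t·ln(1 + 0.035) = ln(1.3662); 2t = 0.31203/0.0344014 ≈ 9.0703.
t ≈ 4.5351 years.

4.54 years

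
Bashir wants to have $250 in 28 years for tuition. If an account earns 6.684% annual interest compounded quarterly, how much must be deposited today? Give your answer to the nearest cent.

Growth factor = (1 + 0.01671)^112 ≈ 6.39844817.
P = 250/6.39844817 ≈ 39.0720.

$39.07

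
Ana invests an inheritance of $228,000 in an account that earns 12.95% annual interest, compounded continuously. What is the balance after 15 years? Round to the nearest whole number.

A = P·e^(rt) = 228,000·e^(0.1295·15) = 228,000·e^1.9425.
e^1.9425 ≈ 6.976169612294, so A ≈ 1,590,566.6716.

$1,590,567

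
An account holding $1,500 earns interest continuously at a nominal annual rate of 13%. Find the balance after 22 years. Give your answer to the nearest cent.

$26,192.29

A = P·e^(rt) = 1,500·e^(0.13·22) = 1,500·e^2.86.
e^2.86 ≈ 17.461526937, so A ≈ 26,192.2904.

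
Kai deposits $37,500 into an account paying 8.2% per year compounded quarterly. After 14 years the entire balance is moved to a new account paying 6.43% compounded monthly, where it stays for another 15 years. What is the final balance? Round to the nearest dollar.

$305,716

Phase 1: 37,500·(1 + 0.0205)^56 ≈ 116,831.4521.
Phase 2: 116,831.4521·(1 + 0.0643/12)^180 ≈ 305,716.2712.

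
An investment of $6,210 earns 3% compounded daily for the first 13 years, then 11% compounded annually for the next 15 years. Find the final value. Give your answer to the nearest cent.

After 13 years at 3%: 6,210 × 1.4769571232 ≈ 9,171.9037.
Then 15 years at 11%: 9,171.9037 × 4.7845894883 ≈ 43,883.7942.

$43,883.79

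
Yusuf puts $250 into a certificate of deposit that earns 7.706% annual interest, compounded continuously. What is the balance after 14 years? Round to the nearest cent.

$735.32

A = P·e^(rt) = 250·e^(0.07706·14) = 250·e^1.07884.
e^1.07884 ≈ 2.9412657, so A ≈ 735.3164.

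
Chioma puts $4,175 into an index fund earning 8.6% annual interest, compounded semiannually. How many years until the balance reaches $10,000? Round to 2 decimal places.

10.37 years

We need (1 + 0.043)^(2t) = 2.3952, so 2t = ln 2.3952 / ln 1.043 ≈ 20.7469.
t ≈ 20.7469/2 = 10.3735 years.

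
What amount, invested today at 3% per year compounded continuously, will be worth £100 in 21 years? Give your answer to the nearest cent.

£53.26

P = A·e^(−rt) = 100·e^(−0.63).
e^(−0.63) ≈ 0.5325918, so P ≈ 53.2592.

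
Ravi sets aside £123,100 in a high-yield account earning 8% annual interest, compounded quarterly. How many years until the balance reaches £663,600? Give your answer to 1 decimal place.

21.3 years

(1 + 0.02)^(4t) = 663,600/123,100 = 5.3907.
4t·ln(1 + 0.02) = ln(5.3907); 4t = 1.6847/0.0198026 ≈ 85.0737.
t ≈ 21.2684 years.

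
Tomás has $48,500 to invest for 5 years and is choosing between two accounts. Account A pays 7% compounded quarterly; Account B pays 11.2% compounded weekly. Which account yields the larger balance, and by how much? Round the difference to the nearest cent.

Account B, by $16,239.76

Account A growth factor: (1 + 0.0175)^20 ≈ 1.4147781958; balance ≈ 68,616.7425.
Account B growth factor: (1 + 0.112/52)^260 ≈ 1.7496185411; balance ≈ 84,856.4992.
Account B is larger by 16,239.7567.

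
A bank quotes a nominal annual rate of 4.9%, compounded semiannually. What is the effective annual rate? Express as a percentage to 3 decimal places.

4.960%

One year is 2 periods at 0.0245 each: (1 + 0.0245)^2 ≈ 1.0496.
EAR = 1.0496 − 1 ≈ 4.96002%.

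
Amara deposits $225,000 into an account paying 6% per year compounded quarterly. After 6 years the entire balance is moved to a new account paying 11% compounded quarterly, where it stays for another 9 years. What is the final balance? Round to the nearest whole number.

After 6 years at 6%: 225,000 × 1.42950281193 ≈ 321,638.1327.
Then 9 years at 11%: 321,638.1327 × 2.65549751737 ≈ 854,109.2628.

$854,109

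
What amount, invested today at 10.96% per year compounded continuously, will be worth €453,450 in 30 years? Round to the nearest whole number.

€16,927

P = A·e^(−rt) = 453,450·e^(−3.288).
e^(−3.288) ≈ 0.0373284316524, so P ≈ 16,926.5773.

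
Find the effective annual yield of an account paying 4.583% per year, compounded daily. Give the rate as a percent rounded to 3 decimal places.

EAR = (1 + 4.583%/365)^365 − 1 = (1 + 0.000125562)^365 − 1.
(1 + 0.000125562)^365 ≈ 1.046893, so EAR ≈ 4.68934%.

4.689%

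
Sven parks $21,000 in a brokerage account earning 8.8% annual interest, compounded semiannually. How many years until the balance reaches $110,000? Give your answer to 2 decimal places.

(1 + 0.044)^(2t) = 110,000/21,000 = 5.2381.
2t·ln(1 + 0.044) = ln(5.2381); 2t = 1.656/0.0430595 ≈ 38.4574.
t ≈ 19.2287 years.

19.23 years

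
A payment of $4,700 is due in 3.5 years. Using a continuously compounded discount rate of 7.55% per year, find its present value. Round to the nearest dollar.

P = A·e^(−rt) = 4,700·e^(−0.26425).
e^(−0.26425) ≈ 0.7677815703, so P ≈ 3,608.5734.

$3,609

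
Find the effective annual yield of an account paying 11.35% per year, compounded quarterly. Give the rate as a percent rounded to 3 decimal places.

EAR = (1 + 11.35%/4)^4 − 1 = (1 + 0.028375)^4 − 1.
(1 + 0.028375)^4 ≈ 1.118423, so EAR ≈ 11.84229%.

11.842%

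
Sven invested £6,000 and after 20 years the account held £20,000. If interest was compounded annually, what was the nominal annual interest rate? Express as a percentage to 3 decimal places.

6.205%

The 20-period growth factor is 20,000/6,000 = 3.33333.
r = 3.33333^(1/20) − 1 ≈ 0.0620475, i.e. 6.20475%.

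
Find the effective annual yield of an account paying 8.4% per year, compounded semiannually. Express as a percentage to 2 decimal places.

One year is 2 periods at 0.042 each: (1 + 0.042)^2 ≈ 1.085764.
EAR = 1.085764 − 1 ≈ 8.57640%.

8.58%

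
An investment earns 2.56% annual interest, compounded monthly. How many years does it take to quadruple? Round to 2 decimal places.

54.21 years

(1 + 0.00213333)^(12t) = 4.
12t = ln 4 / ln(1 + 0.00213333) ≈ 1.3863/0.00213106 ≈ 650.5184.
t ≈ 54.2099.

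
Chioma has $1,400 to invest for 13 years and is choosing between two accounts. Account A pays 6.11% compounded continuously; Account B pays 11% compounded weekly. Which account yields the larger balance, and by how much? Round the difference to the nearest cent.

A: e^(0.0611·13) = e^0.7943 ≈ 2.212891431, so 1,400 × 2.212891431 ≈ 3,098.0480.
B: (1 + 0.11/52)^676 ≈ 4.172392572, so 1,400 × 4.172392572 ≈ 5,841.3496.
Difference ≈ 2,743.3016 in favor of B.

Account B, by $2,743.30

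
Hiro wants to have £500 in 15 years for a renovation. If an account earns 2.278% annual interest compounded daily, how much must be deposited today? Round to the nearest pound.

Growth factor = (1 + 0.02278/365)^5475 ≈ 1.40732303.
P = 500/1.40732303 ≈ 355.2845.

£355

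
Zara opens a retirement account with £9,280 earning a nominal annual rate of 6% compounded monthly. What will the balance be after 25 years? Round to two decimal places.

£41,434.92

Growth factor = (1 + 0.005)^300 ≈ 4.4649698122.
A ≈ 9,280 × 4.4649698122 ≈ 41,434.9199.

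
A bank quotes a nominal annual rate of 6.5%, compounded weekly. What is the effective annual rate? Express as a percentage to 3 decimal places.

6.712%

EAR = (1 + 6.5%/52)^52 − 1 = (1 + 0.00125)^52 − 1.
(1 + 0.00125)^52 ≈ 1.067116, so EAR ≈ 6.71157%.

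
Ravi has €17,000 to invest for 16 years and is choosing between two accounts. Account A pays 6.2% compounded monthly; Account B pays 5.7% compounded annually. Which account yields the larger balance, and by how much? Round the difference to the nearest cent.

Account A growth factor: (1 + 0.062/12)^192 ≈ 2.6897442809; balance ≈ 45,725.6528.
Account B growth factor: (1 + 0.057)^16 ≈ 2.4277267124; balance ≈ 41,271.3541.
Account A is larger by 4,454.2987.

Account A, by €4,454.30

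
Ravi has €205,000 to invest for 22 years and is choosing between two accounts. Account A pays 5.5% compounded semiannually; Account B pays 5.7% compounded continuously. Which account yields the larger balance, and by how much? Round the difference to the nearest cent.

Account A growth factor: (1 + 0.0275)^44 ≈ 3.29913847129; balance ≈ 676,323.3866.
Account B growth factor: e^(0.057·22) = e^1.254 ≈ 3.5043322893; balance ≈ 718,388.1193.
Account B is larger by 42,064.7327.

Account B, by €42,064.73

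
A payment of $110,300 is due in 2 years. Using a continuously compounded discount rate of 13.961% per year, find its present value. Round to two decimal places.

$83,428.00

P = A·e^(−rt) = 110,300·e^(−0.27922).
e^(−0.27922) ≈ 0.756373482743, so P ≈ 83,427.9951.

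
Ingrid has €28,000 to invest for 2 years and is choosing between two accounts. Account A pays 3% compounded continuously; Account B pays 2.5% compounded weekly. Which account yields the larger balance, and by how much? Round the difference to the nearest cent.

Account A growth factor: e^(0.03·2) = e^0.06 ≈ 1.0618365465; balance ≈ 29,731.4233.
Account B growth factor: (1 + 0.025/52)^104 ≈ 1.051258465; balance ≈ 29,435.2370.
Account A is larger by 296.1863.

Account A, by €296.19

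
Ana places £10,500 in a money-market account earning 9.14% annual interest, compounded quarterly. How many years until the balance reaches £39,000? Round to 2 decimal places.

14.52 years

(1 + 0.02285)^(4t) = 39,000/10,500 = 3.7143.
4t·ln(1 + 0.02285) = ln(3.7143); 4t = 1.3122/0.0225928 ≈ 58.0797.
t ≈ 14.5199 years.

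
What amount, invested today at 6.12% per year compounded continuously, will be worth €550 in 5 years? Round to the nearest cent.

€405.01

P = A·e^(−rt) = 550·e^(−0.306).
e^(−0.306) ≈ 0.736386619, so P ≈ 405.0126.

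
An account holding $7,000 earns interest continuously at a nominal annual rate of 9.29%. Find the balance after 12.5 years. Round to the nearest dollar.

A = P·e^(rt) = 7,000·e^(0.0929·12.5) = 7,000·e^1.16125.
e^1.16125 ≈ 3.1939231859, so A ≈ 22,357.4623.

$22,357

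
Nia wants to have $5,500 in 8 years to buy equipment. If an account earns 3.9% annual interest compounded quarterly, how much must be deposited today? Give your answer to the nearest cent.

Periodic rate = 3.9%/4 = 0.00975; 32 periods.
P = 5,500/(1 + 0.00975)^32 ≈ 5,500/1.364091739 ≈ 4,031.9869.

$4,031.99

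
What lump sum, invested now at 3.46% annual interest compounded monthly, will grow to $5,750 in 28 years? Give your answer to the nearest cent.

Periodic rate = 3.46%/12 = 0.00288333; 336 periods.
P = 5,750/(1 + 0.0346/12)^336 ≈ 5,750/2.631110479 ≈ 2,185.3890.

$2,185.39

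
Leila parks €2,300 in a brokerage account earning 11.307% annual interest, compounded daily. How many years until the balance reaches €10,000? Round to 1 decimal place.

We need (1 + 0.000309781)^(365t) = 4.3478, so 365t = ln 4.3478 / ln 1.00031 ≈ 4744.9793.
t ≈ 4744.9793/365 = 12.9999 years.

13.0 years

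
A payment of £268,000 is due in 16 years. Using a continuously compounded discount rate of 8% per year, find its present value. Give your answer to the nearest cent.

P = A·e^(−rt) = 268,000·e^(−1.28).
e^(−1.28) ≈ 0.278037300453, so P ≈ 74,513.9965.

£74,514.00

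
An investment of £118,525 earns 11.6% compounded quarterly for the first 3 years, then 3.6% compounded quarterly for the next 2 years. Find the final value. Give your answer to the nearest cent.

After 3 years at 11.6%: 118,525 × 1.40923849245 ≈ 167,029.9923.
Then 2 years at 3.6%: 167,029.9923 × 1.07430928659 ≈ 179,441.8719.

£179,441.87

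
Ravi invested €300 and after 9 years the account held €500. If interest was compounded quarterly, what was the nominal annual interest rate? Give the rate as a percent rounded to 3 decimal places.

The 36-period growth factor is 500/300 = 1.66667.
r/4 = 1.66667^(1/36) − 1 ≈ 0.0142908, so r ≈ 4·0.0142908 = 5.71630%.

5.716%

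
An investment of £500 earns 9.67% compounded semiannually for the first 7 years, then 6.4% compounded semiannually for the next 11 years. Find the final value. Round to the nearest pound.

£1,936

After 7 years at 9.67%: 500 × 1.936815239 ≈ 968.4076.
Then 11 years at 6.4%: 968.4076 × 1.999647021 ≈ 1,936.4734.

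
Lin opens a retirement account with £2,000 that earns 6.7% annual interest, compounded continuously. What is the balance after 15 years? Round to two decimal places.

A = P·e^(rt) = 2,000·e^(0.067·15) = 2,000·e^1.005.
e^1.005 ≈ 2.731907273, so A ≈ 5,463.8145.

£5,463.81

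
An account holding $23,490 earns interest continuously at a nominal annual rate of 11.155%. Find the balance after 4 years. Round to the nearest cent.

A = P·e^(rt) = 23,490·e^(0.11155·4) = 23,490·e^0.4462.
e^0.4462 ≈ 1.5623639081, so A ≈ 36,699.9282.

$36,699.93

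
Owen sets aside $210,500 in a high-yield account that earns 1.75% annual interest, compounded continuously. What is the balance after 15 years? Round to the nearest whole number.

$273,687

A = P·e^(rt) = 210,500·e^(0.0175·15) = 210,500·e^0.2625.
e^0.2625 ≈ 1.30017646817, so A ≈ 273,687.1465.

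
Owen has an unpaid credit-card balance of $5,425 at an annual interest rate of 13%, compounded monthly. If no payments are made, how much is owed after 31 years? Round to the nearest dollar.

$298,672

Growth factor = (1 + 0.13/12)^372 ≈ 55.0546990105.
A ≈ 5,425 × 55.0546990105 ≈ 298,671.7421.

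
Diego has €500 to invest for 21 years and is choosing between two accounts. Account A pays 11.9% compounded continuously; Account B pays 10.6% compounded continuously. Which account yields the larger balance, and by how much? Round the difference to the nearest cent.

A: e^(0.119·21) = e^2.499 ≈ 12.17031756, so 500 × 12.17031756 ≈ 6,085.1588.
B: e^(0.106·21) = e^2.226 ≈ 9.262740915, so 500 × 9.262740915 ≈ 4,631.3705.
Difference ≈ 1,453.7883 in favor of A.

Account A, by €1,453.79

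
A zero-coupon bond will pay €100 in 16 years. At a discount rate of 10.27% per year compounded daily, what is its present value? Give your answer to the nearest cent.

Periodic rate = 10.27%/365 = 0.00028137; 5840 periods.
P = 100/(1 + 0.1027/365)^5840 ≈ 100/5.1704973 ≈ 19.3405.

€19.34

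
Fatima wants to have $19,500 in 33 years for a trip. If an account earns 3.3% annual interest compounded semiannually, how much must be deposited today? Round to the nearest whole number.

Periodic rate = 3.3%/2 = 0.0165; 66 periods.
P = 19,500/(1 + 0.0165)^66 ≈ 19,500/2.9450134074 ≈ 6,621.3620.

$6,621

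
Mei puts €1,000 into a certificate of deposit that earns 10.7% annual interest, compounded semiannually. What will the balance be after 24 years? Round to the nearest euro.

Growth factor = (1 + 0.0535)^48 ≈ 12.202755716.
A ≈ 1,000 × 12.202755716 ≈ 12,202.7557.

€12,203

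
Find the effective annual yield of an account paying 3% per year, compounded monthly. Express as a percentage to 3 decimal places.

3.042%

EAR = (1 + 3%/12)^12 − 1 = (1 + 0.0025)^12 − 1.
(1 + 0.0025)^12 ≈ 1.030416, so EAR ≈ 3.04160%.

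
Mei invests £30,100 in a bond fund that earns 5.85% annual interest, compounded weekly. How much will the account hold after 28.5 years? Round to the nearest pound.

Periodic rate = 5.85%/52 = 0.001125; periods = 52·28.5 = 1482.
A = 30,100·(1 + 0.001125)^1482 ≈ 30,100·5.29261723349 ≈ 159,307.7787.

£159,308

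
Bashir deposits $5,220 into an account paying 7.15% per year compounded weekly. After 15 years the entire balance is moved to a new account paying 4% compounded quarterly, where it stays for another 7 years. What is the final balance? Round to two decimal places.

$20,143.27

After 15 years at 7.15%: 5,220 × 2.9205248155 ≈ 15,245.1395.
Then 7 years at 4%: 15,245.1395 × 1.3212909669 ≈ 20,143.2652.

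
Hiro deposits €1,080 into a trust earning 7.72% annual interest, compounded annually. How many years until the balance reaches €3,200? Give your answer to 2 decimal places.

14.61 years

(1 + 0.0772)^t = 3,200/1,080 = 2.963.
t·ln(1 + 0.0772) = ln(2.963); t = 1.0862/0.0743651 ≈ 14.6062.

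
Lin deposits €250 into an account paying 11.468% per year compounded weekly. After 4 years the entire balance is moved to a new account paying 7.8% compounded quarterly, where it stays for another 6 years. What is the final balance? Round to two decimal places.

€628.40

After 4 years at 11.468%: 250 × 1.5812488 ≈ 395.3122.
Then 6 years at 7.8%: 395.3122 × 1.58962075 ≈ 628.3965.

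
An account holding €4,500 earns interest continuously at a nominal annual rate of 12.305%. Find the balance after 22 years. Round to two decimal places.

A = P·e^(rt) = 4,500·e^(0.12305·22) = 4,500·e^2.7071.
e^2.7071 ≈ 14.985753753, so A ≈ 67,435.8919.

€67,435.89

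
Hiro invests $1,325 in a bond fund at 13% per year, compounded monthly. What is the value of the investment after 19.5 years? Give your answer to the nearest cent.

Periodic rate = 13%/12 = 0.0108333; periods = 12·19.5 = 234.
A = 1,325·(1 + 0.13/12)^234 ≈ 1,325·12.445599683 ≈ 16,490.4196.

$16,490.42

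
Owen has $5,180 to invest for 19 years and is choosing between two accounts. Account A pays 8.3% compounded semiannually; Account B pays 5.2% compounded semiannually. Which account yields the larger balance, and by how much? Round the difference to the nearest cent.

Account A, by $10,549.28

Account A growth factor: (1 + 0.0415)^38 ≈ 4.6886997505; balance ≈ 24,287.4647.
Account B growth factor: (1 + 0.026)^38 ≈ 2.6521599314; balance ≈ 13,738.1884.
Account A is larger by 10,549.2763.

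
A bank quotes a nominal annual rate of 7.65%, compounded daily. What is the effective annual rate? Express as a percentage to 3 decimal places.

7.949%

EAR = (1 + 7.65%/365)^365 − 1 = (1 + 0.000209589)^365 − 1.
(1 + 0.000209589)^365 ≈ 1.079494, so EAR ≈ 7.94935%.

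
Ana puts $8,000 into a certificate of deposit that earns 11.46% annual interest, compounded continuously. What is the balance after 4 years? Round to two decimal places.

$12,652.33

A = P·e^(rt) = 8,000·e^(0.1146·4) = 8,000·e^0.4584.
e^0.4584 ≈ 1.5815414932, so A ≈ 12,652.3319.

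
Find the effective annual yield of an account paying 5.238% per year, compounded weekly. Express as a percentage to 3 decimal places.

5.375%

EAR = (1 + 5.238%/52)^52 − 1 = (1 + 0.00100731)^52 − 1.
(1 + 0.00100731)^52 ≈ 1.053748, so EAR ≈ 5.37483%.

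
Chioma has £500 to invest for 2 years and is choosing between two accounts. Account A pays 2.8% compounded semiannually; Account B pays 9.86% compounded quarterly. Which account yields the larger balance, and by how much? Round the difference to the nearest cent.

Account B, by £78.95

A: (1 + 0.014)^4 ≈ 1.05718701, so 500 × 1.05718701 ≈ 528.5935.
B: (1 + 0.02465)^8 ≈ 1.21507855, so 500 × 1.21507855 ≈ 607.5393.
Difference ≈ 78.9458 in favor of B.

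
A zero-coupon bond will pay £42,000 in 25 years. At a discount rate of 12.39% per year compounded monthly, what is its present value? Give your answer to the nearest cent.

£1,927.17

Growth factor = (1 + 0.010325)^300 ≈ 21.793644295.
P = 42,000/21.793644295 ≈ 1,927.1674.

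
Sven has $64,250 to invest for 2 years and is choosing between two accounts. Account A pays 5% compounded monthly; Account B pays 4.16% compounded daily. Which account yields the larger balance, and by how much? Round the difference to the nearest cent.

A: (1 + 0.05/12)^24 ≈ 1.1049413356, so 64,250 × 1.1049413356 ≈ 70,992.4808.
B: (1 + 0.0416/365)^730 ≈ 1.0867539864, so 64,250 × 1.0867539864 ≈ 69,823.9436.
Difference ≈ 1,168.5372 in favor of A.

Account A, by $1,168.54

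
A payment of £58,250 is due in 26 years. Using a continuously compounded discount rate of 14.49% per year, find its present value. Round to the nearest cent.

P = A·e^(−rt) = 58,250·e^(−3.7674).
e^(−3.7674) ≈ 0.023112076635, so P ≈ 1,346.2785.

£1,346.28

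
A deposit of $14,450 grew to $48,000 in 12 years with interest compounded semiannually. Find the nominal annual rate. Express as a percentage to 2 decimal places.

The 24-period growth factor is 48,000/14,450 = 3.3218.
r/2 = 3.3218^(1/24) − 1 ≈ 0.0512933, so r ≈ 2·0.0512933 = 10.25866%.

10.26%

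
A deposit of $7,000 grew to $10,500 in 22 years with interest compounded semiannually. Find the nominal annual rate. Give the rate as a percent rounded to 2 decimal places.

(1 + r/2)^44 = 10,500/7,000 = 1.5.
1 + r/2 = 1.5^(1/44) ≈ 1.009258, so r/2 ≈ 0.00925771.
r ≈ 2·0.00925771 = 1.85154%.

1.85%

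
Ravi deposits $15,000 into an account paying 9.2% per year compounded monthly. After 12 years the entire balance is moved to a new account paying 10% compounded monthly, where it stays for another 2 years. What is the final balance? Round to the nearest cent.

$54,982.28

After 12 years at 9.2%: 15,000 × 3.0035337334 ≈ 45,053.0060.
Then 2 years at 10%: 45,053.0060 × 1.2203909614 ≈ 54,982.2813.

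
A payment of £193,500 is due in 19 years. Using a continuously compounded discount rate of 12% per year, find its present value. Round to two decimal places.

£19,791.99

P = A·e^(−rt) = 193,500·e^(−2.28).
e^(−2.28) ≈ 0.102284206716, so P ≈ 19,791.9940.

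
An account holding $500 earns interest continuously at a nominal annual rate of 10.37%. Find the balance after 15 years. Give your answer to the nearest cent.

$2,368.73

A = P·e^(rt) = 500·e^(0.1037·15) = 500·e^1.5555.
e^1.5555 ≈ 4.73745466, so A ≈ 2,368.7273.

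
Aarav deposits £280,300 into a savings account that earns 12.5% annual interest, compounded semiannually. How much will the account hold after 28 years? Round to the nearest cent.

Periodic rate = 12.5%/2 = 0.0625; periods = 2·28 = 56.
A = 280,300·(1 + 0.0625)^56 ≈ 280,300·29.81402205856 ≈ 8,356,870.3830.

£8,356,870.38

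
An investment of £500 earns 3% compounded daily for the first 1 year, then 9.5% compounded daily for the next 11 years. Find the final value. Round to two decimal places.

Phase 1: 500·(1 + 0.03/365)^365 ≈ 515.2266.
Phase 2: 515.2266·(1 + 0.095/365)^4015 ≈ 1,464.7955.

£1,464.80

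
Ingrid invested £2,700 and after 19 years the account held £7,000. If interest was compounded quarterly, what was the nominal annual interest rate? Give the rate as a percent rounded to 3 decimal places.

(1 + r/4)^76 = 7,000/2,700 = 2.59259.
1 + r/4 = 2.59259^(1/76) ≈ 1.012614, so r/4 ≈ 0.0126139.
r ≈ 4·0.0126139 = 5.04555%.

5.046%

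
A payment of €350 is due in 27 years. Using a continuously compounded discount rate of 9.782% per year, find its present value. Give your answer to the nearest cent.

€24.95

P = A·e^(−rt) = 350·e^(−2.64114).
e^(−2.64114) ≈ 0.0712799641, so P ≈ 24.9480.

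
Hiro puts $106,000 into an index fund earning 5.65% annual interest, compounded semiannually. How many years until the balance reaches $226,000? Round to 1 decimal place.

(1 + 0.02825)^(2t) = 226,000/106,000 = 2.1321.
2t·ln(1 + 0.02825) = ln(2.1321); 2t = 0.7571/0.0278583 ≈ 27.1766.
t ≈ 13.5883 years.

13.6 years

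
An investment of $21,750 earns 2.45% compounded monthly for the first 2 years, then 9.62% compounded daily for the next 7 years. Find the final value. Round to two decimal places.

$44,785.08

Phase 1: 21,750·(1 + 0.0245/12)^24 ≈ 22,841.1516.
Phase 2: 22,841.1516·(1 + 0.0962/365)^2555 ≈ 44,785.0814.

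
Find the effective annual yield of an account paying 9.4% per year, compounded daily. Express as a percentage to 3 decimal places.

One year is 365 periods at 0.000257534 each: (1 + 0.000257534)^365 ≈ 1.098546.
EAR = 1.098546 − 1 ≈ 9.85465%.

9.855%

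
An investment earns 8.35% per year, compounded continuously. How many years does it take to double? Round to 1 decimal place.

e^(0.0835t) = 2, so 0.0835t = ln 2 ≈ 0.69315.
t ≈ 0.69315/0.0835 ≈ 8.3012.

8.3 years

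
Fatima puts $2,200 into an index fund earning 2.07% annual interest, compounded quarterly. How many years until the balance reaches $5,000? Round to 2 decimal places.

39.76 years

(1 + 0.005175)^(4t) = 5,000/2,200 = 2.2727.
4t·ln(1 + 0.005175) = ln(2.2727); 4t = 0.82098/0.00516166 ≈ 159.0537.
t ≈ 39.7634 years.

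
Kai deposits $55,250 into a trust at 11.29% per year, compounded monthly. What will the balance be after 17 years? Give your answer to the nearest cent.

Growth factor = (1 + 0.1129/12)^204 ≈ 6.75530097539.
A ≈ 55,250 × 6.75530097539 ≈ 373,230.3789.

$373,230.38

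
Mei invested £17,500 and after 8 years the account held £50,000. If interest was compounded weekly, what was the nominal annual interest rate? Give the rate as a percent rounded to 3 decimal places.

(1 + r/52)^416 = 50,000/17,500 = 2.85714.
1 + r/52 = 2.85714^(1/416) ≈ 1.002527, so r/52 ≈ 0.0025268.
r ≈ 52·0.0025268 = 13.13935%.

13.139%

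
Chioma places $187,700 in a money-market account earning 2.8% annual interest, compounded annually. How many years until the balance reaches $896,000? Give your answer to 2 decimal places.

We need (1 + 0.028)^t = 4.7736, so t = ln 4.7736 / ln 1.028 ≈ 56.6028.

56.60 years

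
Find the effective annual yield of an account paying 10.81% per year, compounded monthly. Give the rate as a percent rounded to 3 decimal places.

EAR = (1 + 10.81%/12)^12 − 1 = (1 + 0.00900833)^12 − 1.
(1 + 0.00900833)^12 ≈ 1.11362, so EAR ≈ 11.36200%.

11.362%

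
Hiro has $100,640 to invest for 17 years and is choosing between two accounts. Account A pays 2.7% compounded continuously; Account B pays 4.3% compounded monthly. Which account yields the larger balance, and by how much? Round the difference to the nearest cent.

Account B, by $49,510.23

Account A growth factor: e^(0.027·17) = e^0.459 ≈ 1.58249070278; balance ≈ 159,261.8643.
Account B growth factor: (1 + 0.043/12)^204 ≈ 2.07444451044; balance ≈ 208,772.0955.
Account B is larger by 49,510.2312.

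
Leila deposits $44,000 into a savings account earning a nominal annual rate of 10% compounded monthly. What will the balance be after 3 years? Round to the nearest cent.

$59,320.00

Periodic rate = 10%/12 = 0.00833333; periods = 12·3 = 36.
A = 44,000·(1 + 0.1/12)^36 ≈ 44,000·1.3481818424 ≈ 59,320.0011.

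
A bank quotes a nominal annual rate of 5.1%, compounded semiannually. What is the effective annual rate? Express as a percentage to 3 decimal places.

5.165%

EAR = (1 + 5.1%/2)^2 − 1 = (1 + 0.0255)^2 − 1.
(1 + 0.0255)^2 ≈ 1.05165, so EAR ≈ 5.16503%.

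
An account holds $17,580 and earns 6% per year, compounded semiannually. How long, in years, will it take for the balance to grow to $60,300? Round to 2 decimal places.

(1 + 0.03)^(2t) = 60,300/17,580 = 3.43.
2t·ln(1 + 0.03) = ln(3.43); 2t = 1.2326/0.0295588 ≈ 41.6989.
t ≈ 20.8495 years.

20.85 years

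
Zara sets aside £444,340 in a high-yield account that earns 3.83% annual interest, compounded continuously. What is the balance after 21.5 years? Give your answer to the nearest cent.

£1,012,360.52

A = P·e^(rt) = 444,340·e^(0.0383·21.5) = 444,340·e^0.82345.
e^0.82345 ≈ 2.278346589837, so A ≈ 1,012,360.5237.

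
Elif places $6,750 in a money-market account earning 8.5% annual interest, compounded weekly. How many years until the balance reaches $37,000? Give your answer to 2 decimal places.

(1 + 0.00163462)^(52t) = 37,000/6,750 = 5.4815.
52t·ln(1 + 0.00163462) = ln(5.4815); 52t = 1.7014/0.00163328 ≈ 1041.6919.
t ≈ 20.0325 years.

20.03 years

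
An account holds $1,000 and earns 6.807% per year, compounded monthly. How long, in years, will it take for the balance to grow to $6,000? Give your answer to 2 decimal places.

26.40 years

(1 + 0.0056725)^(12t) = 6,000/1,000 = 6.
12t·ln(1 + 0.0056725) = ln(6); 12t = 1.7918/0.00565647 ≈ 316.7627.
t ≈ 26.3969 years.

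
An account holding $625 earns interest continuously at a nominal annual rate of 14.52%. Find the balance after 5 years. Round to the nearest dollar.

$1,292

A = P·e^(rt) = 625·e^(0.1452·5) = 625·e^0.726.
e^0.726 ≈ 2.066796864, so A ≈ 1,291.7480.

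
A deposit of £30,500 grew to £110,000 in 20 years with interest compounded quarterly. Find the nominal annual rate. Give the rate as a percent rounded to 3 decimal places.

6.465%

(1 + r/4)^80 = 110,000/30,500 = 3.60656.
1 + r/4 = 3.60656^(1/80) ≈ 1.016164, so r/4 ≈ 0.0161637.
r ≈ 4·0.0161637 = 6.46546%.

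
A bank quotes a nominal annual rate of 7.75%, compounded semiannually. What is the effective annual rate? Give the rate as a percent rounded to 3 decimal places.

EAR = (1 + 7.75%/2)^2 − 1 = (1 + 0.03875)^2 − 1.
(1 + 0.03875)^2 ≈ 1.079002, so EAR ≈ 7.90016%.

7.900%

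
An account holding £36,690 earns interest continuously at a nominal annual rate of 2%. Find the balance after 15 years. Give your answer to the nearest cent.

A = P·e^(rt) = 36,690·e^(0.02·15) = 36,690·e^0.3.
e^0.3 ≈ 1.3498588076, so A ≈ 49,526.3196.

£49,526.32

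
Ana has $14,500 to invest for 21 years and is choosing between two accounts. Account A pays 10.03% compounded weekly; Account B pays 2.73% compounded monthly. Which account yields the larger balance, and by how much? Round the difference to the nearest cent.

A: (1 + 0.1003/52)^1092 ≈ 8.20112421306, so 14,500 × 8.20112421306 ≈ 118,916.3011.
B: (1 + 0.002275)^252 ≈ 1.7729571498, so 14,500 × 1.7729571498 ≈ 25,707.8787.
Difference ≈ 93,208.4224 in favor of A.

Account A, by $93,208.42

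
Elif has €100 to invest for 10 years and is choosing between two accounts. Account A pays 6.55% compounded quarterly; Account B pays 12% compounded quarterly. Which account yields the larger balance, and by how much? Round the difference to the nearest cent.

A: (1 + 0.016375)^40 ≈ 1.91495672, so 100 × 1.91495672 ≈ 191.4957.
B: (1 + 0.03)^40 ≈ 3.26203779, so 100 × 3.26203779 ≈ 326.2038.
Difference ≈ 134.7081 in favor of B.

Account B, by €134.71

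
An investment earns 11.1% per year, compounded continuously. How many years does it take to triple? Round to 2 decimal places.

9.90 years

e^(0.111t) = 3, so 0.111t = ln 3 ≈ 1.0986.
t ≈ 1.0986/0.111 ≈ 9.8974.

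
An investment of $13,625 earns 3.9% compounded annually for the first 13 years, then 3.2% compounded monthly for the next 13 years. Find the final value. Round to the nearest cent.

$33,944.13

After 13 years at 3.9%: 13,625 × 1.6443797436 ≈ 22,404.6740.
Then 13 years at 3.2%: 22,404.6740 × 1.5150467816 ≈ 33,944.1292.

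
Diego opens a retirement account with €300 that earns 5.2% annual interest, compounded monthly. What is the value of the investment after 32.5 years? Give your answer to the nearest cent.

Growth factor = (1 + 0.052/12)^390 ≈ 5.399729594.
A ≈ 300 × 5.399729594 ≈ 1,619.9189.

€1,619.92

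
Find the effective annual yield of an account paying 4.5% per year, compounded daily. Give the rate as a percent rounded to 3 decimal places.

4.602%

EAR = (1 + 4.5%/365)^365 − 1 = (1 + 0.000123288)^365 − 1.
(1 + 0.000123288)^365 ≈ 1.046025, so EAR ≈ 4.60250%.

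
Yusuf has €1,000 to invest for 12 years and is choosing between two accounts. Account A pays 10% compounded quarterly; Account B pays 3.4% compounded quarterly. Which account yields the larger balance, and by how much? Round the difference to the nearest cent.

Account A, by €1,770.27

Account A growth factor: (1 + 0.025)^48 ≈ 3.271489561; balance ≈ 3,271.4896.
Account B growth factor: (1 + 0.0085)^48 ≈ 1.501216477; balance ≈ 1,501.2165.
Account A is larger by 1,770.2731.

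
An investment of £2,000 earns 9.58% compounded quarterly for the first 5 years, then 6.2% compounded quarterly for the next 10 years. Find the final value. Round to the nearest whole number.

£5,940

Phase 1: 2,000·(1 + 0.02395)^20 ≈ 3,210.7390.
Phase 2: 3,210.7390·(1 + 0.0155)^40 ≈ 5,940.2143.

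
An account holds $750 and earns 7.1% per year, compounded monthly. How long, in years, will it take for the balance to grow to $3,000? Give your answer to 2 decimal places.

(1 + 0.00591667)^(12t) = 3,000/750 = 4.
12t·ln(1 + 0.00591667) = ln(4); 12t = 1.3863/0.00589923 ≈ 234.9957.
t ≈ 19.5830 years.

19.58 years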